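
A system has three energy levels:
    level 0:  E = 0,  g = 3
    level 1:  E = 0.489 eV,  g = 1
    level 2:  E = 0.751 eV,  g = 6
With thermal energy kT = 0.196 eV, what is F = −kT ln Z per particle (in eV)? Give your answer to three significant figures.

-0.229 eV

Eᵢ/kT = 0, 2.4949, 3.8316.
Z = Σ gᵢe^(−Eᵢ/kT) = 3·e^(−0) + 1·e^(−2.4949) + 6·e^(−3.8316) = 3.0000 + 0.082505 + 0.13005 = 3.2126.
F = −kT ln Z = −0.196 × ln(3.2126) = −0.196 × 1.1671 = -0.229 eV.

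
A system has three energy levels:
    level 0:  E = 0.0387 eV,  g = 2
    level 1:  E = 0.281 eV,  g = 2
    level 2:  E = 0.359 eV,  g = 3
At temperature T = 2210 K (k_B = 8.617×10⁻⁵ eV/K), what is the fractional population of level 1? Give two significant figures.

k_BT = 8.617×10⁻⁵ × 2210 K = 0.1904 eV.
Eᵢ/kT = 0.2033, 1.476, 1.886.
Z = Σ gᵢe^(−Eᵢ/kT) = 2·e^(−0.2033) + 2·e^(−1.476) + 3·e^(−1.886) = 1.632 + 0.4571 + 0.4550 = 2.544.
P₁ = g₁ e^(−E₁/kT) / Z = 0.4571/2.544 = 0.18.

0.18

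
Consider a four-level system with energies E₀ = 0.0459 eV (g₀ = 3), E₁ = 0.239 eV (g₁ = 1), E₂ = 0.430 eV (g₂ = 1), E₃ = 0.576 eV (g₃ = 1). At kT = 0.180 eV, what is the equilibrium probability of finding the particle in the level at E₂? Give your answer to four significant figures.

Eᵢ/kT = 0.255000, 1.32778, 2.38889, 3.20000.
Z = Σ gᵢe^(−Eᵢ/kT) = 3·e^(−0.255000) + 1·e^(−1.32778) + 1·e^(−2.38889) + 1·e^(−3.20000) = 2.32475 + 0.265065 + 0.0917314 + 0.0407622 = 2.72231.
P₂ = g₂ e^(−E₂/kT) / Z = 0.0917314/2.72231 = 0.03370.

0.03370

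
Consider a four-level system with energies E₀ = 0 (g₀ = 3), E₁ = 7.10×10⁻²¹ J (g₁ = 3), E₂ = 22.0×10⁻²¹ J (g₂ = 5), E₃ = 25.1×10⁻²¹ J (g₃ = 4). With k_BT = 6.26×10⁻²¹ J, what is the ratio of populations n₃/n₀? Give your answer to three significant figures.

0.0242

n₃/n₀ = (g₃/g₀) exp[−(E₃−E₀)/kT] = (4/3) × exp(−(25.1 ×10⁻²¹ J)/(6.26 ×10⁻²¹ J)) = (4/3) × exp(-4.0096) = 0.0242.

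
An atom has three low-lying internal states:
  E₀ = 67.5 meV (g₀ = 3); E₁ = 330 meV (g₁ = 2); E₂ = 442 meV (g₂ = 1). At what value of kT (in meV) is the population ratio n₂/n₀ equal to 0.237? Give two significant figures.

n₂/n₀ = (g₂/g₀) exp[−(E₂−E₀)/kT] = 0.237.
⇒ (E₂−E₀)/kT = ln((1/3)/0.237) = ln(1.406) = 0.3407.
kT = 374.5 meV / 0.3407 = 1100 meV.

1100 meV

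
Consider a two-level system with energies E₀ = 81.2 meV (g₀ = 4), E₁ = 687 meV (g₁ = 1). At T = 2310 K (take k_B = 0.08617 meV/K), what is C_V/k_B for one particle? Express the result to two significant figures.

0.11

k_BT = 0.08617 × 2310 K = 199.1 meV.
Eᵢ/kT = 0.4078, 3.451.
Z = Σ gᵢe^(−Eᵢ/kT) = 4·e^(−0.4078) + 1·e^(−3.451) = 2.660 + 0.03171 = 2.692.
⟨E⟩ = 88.33 meV, ⟨E²⟩ = 12070 meV².
C_V/k_B = (⟨E²⟩ − ⟨E⟩²)/(kT)² = (12070 − 7802)/39640 = 0.11.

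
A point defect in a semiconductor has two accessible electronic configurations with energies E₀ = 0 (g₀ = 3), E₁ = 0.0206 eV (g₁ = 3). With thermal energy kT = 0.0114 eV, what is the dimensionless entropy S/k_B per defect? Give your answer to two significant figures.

1.5

Eᵢ/kT = 0, 1.807.
Z = Σ gᵢe^(−Eᵢ/kT) = 3·e^(−0) + 3·e^(−1.807) = 3.000 + 0.4924 = 3.492.
⟨E⟩ = Σ EᵢPᵢ = 0.002905 eV.
S/k_B = ln Z + ⟨E⟩/kT = ln(3.492) + 0.002905/0.0114 = 1.250 + 0.2548 = 1.5.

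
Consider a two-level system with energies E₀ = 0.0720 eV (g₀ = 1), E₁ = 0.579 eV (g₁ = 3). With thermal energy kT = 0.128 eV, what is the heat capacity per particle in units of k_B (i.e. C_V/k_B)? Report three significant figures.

Eᵢ/kT = 0.56250, 4.5234.
Z = Σ gᵢe^(−Eᵢ/kT) = 1·e^(−0.56250) + 3·e^(−4.5234) = 0.56978 + 0.032556 = 0.60234.
⟨E⟩ = 0.099402 eV, ⟨E²⟩ = 0.023023 eV².
C_V/k_B = (⟨E²⟩ − ⟨E⟩²)/(kT)² = (0.023023 − 0.0098808)/0.016384 = 0.802.

0.802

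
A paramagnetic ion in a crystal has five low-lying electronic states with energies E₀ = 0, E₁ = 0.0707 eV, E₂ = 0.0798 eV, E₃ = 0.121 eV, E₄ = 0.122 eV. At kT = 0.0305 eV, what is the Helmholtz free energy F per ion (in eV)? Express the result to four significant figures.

-0.005783 eV

Eᵢ/kT = 0, 2.31803, 2.61639, 3.96721, 4.00000.
Z = Σ e^(−Eᵢ/kT) = e^(−0) + e^(−2.31803) + e^(−2.61639) + e^(−3.96721) + e^(−4.00000) = 1.00000 + 0.0984674 + 0.0730662 + 0.0189262 + 0.0183156 = 1.20878.
F = −kT ln Z = −0.0305 × ln(1.20878) = −0.0305 × 0.189612 = -0.005783 eV.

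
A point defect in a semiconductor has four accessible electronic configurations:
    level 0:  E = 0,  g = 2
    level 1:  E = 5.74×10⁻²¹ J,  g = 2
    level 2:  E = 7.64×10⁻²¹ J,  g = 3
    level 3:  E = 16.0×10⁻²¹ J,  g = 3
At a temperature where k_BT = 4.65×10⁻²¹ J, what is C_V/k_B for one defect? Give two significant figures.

Eᵢ/kT = 0, 1.234, 1.643, 3.441.
Z = Σ gᵢe^(−Eᵢ/kT) = 2·e^(−0) + 2·e^(−1.234) + 3·e^(−1.643) + 3·e^(−3.441) = 2.000 + 0.5823 + 0.5802 + 0.09610 = 3.259.
⟨E⟩ = 2.858, ⟨E²⟩ = 23.83.
C_V/k_B = (⟨E²⟩ − ⟨E⟩²)/(kT)² = (23.83 − 8.168)/21.62 = 0.72.

0.72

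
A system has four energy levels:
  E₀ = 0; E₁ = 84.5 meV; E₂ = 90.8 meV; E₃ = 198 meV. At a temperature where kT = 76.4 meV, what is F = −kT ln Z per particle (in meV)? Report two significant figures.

-41 meV

Eᵢ/kT = 0, 1.106, 1.188, 2.592.
Z = Σ e^(−Eᵢ/kT) = e^(−0) + e^(−1.106) + e^(−1.188) + e^(−2.592) = 1.000 + 0.3309 + 0.3048 + 0.07487 = 1.711.
F = −kT ln Z = −76.4 × ln(1.711) = −76.4 × 0.5371 = -41 meV.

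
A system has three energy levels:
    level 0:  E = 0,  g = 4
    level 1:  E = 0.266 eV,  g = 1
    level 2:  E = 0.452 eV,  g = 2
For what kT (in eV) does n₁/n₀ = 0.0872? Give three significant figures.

n₁/n₀ = (g₁/g₀) exp[−(E₁−E₀)/kT] = 0.0872.
⇒ (E₁−E₀)/kT = ln((1/4)/0.0872) = ln(2.8670) = 1.0533.
kT = 0.266 eV / 1.0533 = 0.253 eV.

0.253 eV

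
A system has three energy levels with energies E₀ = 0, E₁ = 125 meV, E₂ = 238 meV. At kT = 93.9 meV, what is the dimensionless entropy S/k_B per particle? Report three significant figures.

0.707

Eᵢ/kT = 0, 1.3312, 2.5346.
Z = Σ e^(−Eᵢ/kT) = e^(−0) + e^(−1.3312) + e^(−2.5346) = 1.0000 + 0.26416 + 0.079293 = 1.3435.
⟨E⟩ = Σ EᵢPᵢ = 38.624 meV.
S/k_B = ln Z + ⟨E⟩/kT = ln(1.3435) + 38.624/93.9 = 0.29528 + 0.41133 = 0.707.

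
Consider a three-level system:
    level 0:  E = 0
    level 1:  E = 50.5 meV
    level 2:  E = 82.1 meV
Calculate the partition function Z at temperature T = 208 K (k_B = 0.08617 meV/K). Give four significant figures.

Z = 1.070

k_BT = 0.08617 × 208 K = 17.9234 meV.
Eᵢ/kT = 0, 2.81755, 4.58060.
Z = Σ e^(−Eᵢ/kT) = e^(−0) + e^(−2.81755) + e^(−4.58060) = 1.00000 + 0.0597522 + 0.0102487 = 1.07000.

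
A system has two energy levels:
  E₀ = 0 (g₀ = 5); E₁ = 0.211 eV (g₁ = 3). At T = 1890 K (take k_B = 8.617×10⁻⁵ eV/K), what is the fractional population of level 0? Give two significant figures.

k_BT = 8.617×10⁻⁵ × 1890 K = 0.1629 eV.
Eᵢ/kT = 0, 1.295.
Z = Σ gᵢe^(−Eᵢ/kT) = 5·e^(−0) + 3·e^(−1.295) = 5.000 + 0.8217 = 5.822.
P₀ = g₀ e^(−E₀/kT) / Z = 5.000/5.822 = 0.86.

0.86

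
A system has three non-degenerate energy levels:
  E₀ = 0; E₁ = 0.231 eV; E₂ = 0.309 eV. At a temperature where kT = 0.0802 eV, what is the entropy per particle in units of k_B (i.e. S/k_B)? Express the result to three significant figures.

0.300

Eᵢ/kT = 0, 2.8803, 3.8529.
Z = Σ e^(−Eᵢ/kT) = e^(−0) + e^(−2.8803) + e^(−3.8529) = 1.0000 + 0.056118 + 0.021218 = 1.0773.
⟨E⟩ = Σ EᵢPᵢ = 0.018119 eV.
S/k_B = ln Z + ⟨E⟩/kT = ln(1.0773) + 0.018119/0.0802 = 0.074458 + 0.22592 = 0.300.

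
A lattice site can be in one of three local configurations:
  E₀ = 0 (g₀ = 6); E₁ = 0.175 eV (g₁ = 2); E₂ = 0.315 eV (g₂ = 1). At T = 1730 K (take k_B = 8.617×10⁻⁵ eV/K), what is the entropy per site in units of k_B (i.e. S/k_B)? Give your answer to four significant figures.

k_BT = 8.617×10⁻⁵ × 1730 K = 0.149074 eV.
Eᵢ/kT = 0, 1.17391, 2.11304.
Z = Σ gᵢe^(−Eᵢ/kT) = 6·e^(−0) + 2·e^(−1.17391) + 1·e^(−2.11304) = 6.00000 + 0.618312 + 0.120870 = 6.73918.
⟨E⟩ = Σ EᵢPᵢ = 0.0217057 eV.
S/k_B = ln Z + ⟨E⟩/kT = ln(6.73918) + 0.0217057/0.149074 = 1.90794 + 0.145604 = 2.054.

2.054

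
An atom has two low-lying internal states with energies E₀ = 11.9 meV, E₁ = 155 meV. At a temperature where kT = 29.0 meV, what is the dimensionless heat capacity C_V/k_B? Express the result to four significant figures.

0.1727

Eᵢ/kT = 0.410345, 5.34483.
Z = Σ e^(−Eᵢ/kT) = e^(−0.410345) + e^(−5.34483) = 0.663421 + 0.00477276 = 0.668194.
⟨E⟩ = 12.9221 meV, ⟨E²⟩ = 312.204 meV².
C_V/k_B = (⟨E²⟩ − ⟨E⟩²)/(kT)² = (312.204 − 166.981)/841.000 = 0.1727.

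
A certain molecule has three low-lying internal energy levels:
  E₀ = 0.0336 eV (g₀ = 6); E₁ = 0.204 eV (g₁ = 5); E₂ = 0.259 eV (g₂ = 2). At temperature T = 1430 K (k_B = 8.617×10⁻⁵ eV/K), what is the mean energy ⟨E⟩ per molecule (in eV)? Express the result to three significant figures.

0.0714 eV

k_BT = 8.617×10⁻⁵ × 1430 K = 0.12322 eV.
Eᵢ/kT = 0.27268, 1.6556, 2.1019.
Z = Σ gᵢe^(−Eᵢ/kT) = 6·e^(−0.27268) + 5·e^(−1.6556) + 2·e^(−2.1019) = 4.5680 + 0.95489 + 0.24445 = 5.7673.
⟨E⟩ = Σ Eᵢ gᵢe^(−Eᵢ/kT) / Z = (0.0336·4.5680 + 0.204·0.95489 + 0.259·0.24445) / 5.7673 = 0.0714 eV.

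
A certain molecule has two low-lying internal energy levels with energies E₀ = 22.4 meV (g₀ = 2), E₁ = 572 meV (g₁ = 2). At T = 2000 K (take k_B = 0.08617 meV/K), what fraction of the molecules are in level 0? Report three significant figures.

0.960

k_BT = 0.08617 × 2000 K = 172.34 meV.
Eᵢ/kT = 0.12998, 3.3190.
Z = Σ gᵢe^(−Eᵢ/kT) = 2·e^(−0.12998) + 2·e^(−3.3190) = 1.7562 + 0.072378 = 1.8286.
P₀ = g₀ e^(−E₀/kT) / Z = 1.7562/1.8286 = 0.960.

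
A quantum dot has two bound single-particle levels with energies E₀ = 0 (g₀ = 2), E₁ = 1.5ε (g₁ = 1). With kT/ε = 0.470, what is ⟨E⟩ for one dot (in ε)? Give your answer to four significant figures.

0.03021 ε

Eᵢ/kT = 0, 3.19149.
Z = Σ gᵢe^(−Eᵢ/kT) = 2·e^(−0) + 1·e^(−3.19149) = 2.00000 + 0.0411106 = 2.04111.
⟨E⟩ = Σ Eᵢ gᵢe^(−Eᵢ/kT) / Z = (0·2.00000 + 1.5·0.0411106) / 2.04111 = 0.03021 ε.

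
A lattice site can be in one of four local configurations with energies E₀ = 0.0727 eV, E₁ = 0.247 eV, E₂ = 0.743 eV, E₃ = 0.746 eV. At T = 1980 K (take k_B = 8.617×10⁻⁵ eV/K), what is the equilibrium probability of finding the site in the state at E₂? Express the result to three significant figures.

0.0141

k_BT = 8.617×10⁻⁵ × 1980 K = 0.17062 eV.
Eᵢ/kT = 0.42609, 1.4477, 4.3547, 4.3723.
Z = Σ e^(−Eᵢ/kT) = e^(−0.42609) + e^(−1.4477) + e^(−4.3547) + e^(−4.3723) = 0.65306 + 0.23511 + 0.012846 + 0.012622 = 0.91364.
P₂ = e^(−E₂/kT) / Z = 0.012846/0.91364 = 0.0141.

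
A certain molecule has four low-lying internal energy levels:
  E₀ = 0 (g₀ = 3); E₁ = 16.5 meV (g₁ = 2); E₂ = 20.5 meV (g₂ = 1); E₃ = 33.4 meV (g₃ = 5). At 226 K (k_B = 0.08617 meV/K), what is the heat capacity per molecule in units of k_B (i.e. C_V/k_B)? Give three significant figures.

0.448

k_BT = 0.08617 × 226 K = 19.474 meV.
Eᵢ/kT = 0, 0.84728, 1.0527, 1.7151.
Z = Σ gᵢe^(−Eᵢ/kT) = 3·e^(−0) + 2·e^(−0.84728) + 1·e^(−1.0527) + 5·e^(−1.7151) = 3.0000 + 0.85716 + 0.34899 + 0.89973 = 5.1059.
⟨E⟩ = 10.057 meV, ⟨E²⟩ = 271.01 meV².
C_V/k_B = (⟨E²⟩ − ⟨E⟩²)/(kT)² = (271.01 − 101.14)/379.24 = 0.448.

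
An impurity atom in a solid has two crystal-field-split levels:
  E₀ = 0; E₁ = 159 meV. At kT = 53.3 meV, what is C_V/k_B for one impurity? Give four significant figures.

Eᵢ/kT = 0, 2.98311.
Z = Σ e^(−Eᵢ/kT) = e^(−0) + e^(−2.98311) = 1.00000 + 0.0506351 = 1.05064.
⟨E⟩ = 7.66293 meV, ⟨E²⟩ = 1218.41 meV².
C_V/k_B = (⟨E²⟩ − ⟨E⟩²)/(kT)² = (1218.41 − 58.7205)/2840.89 = 0.4082.

0.4082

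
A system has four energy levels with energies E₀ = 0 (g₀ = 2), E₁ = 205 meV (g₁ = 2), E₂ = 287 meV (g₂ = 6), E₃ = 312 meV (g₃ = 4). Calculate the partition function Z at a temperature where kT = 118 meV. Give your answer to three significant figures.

Z = 3.16

Eᵢ/kT = 0, 1.7373, 2.4322, 2.6441.
Z = Σ gᵢe^(−Eᵢ/kT) = 2·e^(−0) + 2·e^(−1.7373) + 6·e^(−2.4322) + 4·e^(−2.6441) = 2.0000 + 0.35199 + 0.52706 + 0.28428 = 3.1633.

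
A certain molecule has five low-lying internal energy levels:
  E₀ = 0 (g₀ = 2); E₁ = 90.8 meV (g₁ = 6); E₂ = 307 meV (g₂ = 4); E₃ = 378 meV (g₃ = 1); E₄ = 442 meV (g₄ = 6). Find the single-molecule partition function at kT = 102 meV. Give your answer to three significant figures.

Z = 4.76

Eᵢ/kT = 0, 0.89020, 3.0098, 3.7059, 4.3333.
Z = Σ gᵢe^(−Eᵢ/kT) = 2·e^(−0) + 6·e^(−0.89020) + 4·e^(−3.0098) + 1·e^(−3.7059) + 6·e^(−4.3333) = 2.0000 + 2.4634 + 0.19721 + 0.024578 + 0.078745 = 4.7639.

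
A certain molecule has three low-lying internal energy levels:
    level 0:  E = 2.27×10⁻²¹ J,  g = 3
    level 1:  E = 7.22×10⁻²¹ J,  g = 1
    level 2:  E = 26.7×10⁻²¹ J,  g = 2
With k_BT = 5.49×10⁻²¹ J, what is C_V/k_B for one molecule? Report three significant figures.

0.212

Eᵢ/kT = 0.41348, 1.3151, 4.8634.
Z = Σ gᵢe^(−Eᵢ/kT) = 3·e^(−0.41348) + 1·e^(−1.3151) + 2·e^(−4.8634) = 1.9840 + 0.26845 + 0.015448 = 2.2679.
⟨E⟩ = 3.0223, ⟨E²⟩ = 15.534.
C_V/k_B = (⟨E²⟩ − ⟨E⟩²)/(kT)² = (15.534 − 9.1343)/30.140 = 0.212.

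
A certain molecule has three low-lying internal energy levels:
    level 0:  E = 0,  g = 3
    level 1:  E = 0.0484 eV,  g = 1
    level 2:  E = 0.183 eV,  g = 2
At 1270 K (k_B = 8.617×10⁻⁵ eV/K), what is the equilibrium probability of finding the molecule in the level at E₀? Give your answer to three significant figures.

0.747

k_BT = 8.617×10⁻⁵ × 1270 K = 0.10944 eV.
Eᵢ/kT = 0, 0.44225, 1.6721.
Z = Σ gᵢe^(−Eᵢ/kT) = 3·e^(−0) + 1·e^(−0.44225) + 2·e^(−1.6721) = 3.0000 + 0.64259 + 0.37570 = 4.0183.
P₀ = g₀ e^(−E₀/kT) / Z = 3.0000/4.0183 = 0.747.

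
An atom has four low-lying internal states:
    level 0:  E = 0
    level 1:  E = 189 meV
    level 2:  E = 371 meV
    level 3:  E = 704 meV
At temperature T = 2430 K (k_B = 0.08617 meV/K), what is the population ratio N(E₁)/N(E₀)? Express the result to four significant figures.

k_BT = 0.08617 × 2430 K = 209.393 meV.
n₁/n₀ = exp[−(E₁−E₀)/kT] = exp(−(189 meV)/(209.393 meV)) = exp(-0.902609) = 0.4055.

0.4055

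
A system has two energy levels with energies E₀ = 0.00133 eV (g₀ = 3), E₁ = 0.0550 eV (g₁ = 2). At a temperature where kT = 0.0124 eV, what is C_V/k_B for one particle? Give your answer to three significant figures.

Eᵢ/kT = 0.10726, 4.4355.
Z = Σ gᵢe^(−Eᵢ/kT) = 3·e^(−0.10726) + 2·e^(−4.4355) = 2.6949 + 0.023698 = 2.7186.
⟨E⟩ = 0.0017978 eV, ⟨E²⟩ = 0.000028122 eV².
C_V/k_B = (⟨E²⟩ − ⟨E⟩²)/(kT)² = (0.000028122 − 0.0000032321)/0.00015376 = 0.162.

0.162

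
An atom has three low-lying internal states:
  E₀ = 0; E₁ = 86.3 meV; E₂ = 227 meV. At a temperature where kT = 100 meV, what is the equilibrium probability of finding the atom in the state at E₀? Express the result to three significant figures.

0.656

Eᵢ/kT = 0, 0.86300, 2.2700.
Z = Σ e^(−Eᵢ/kT) = e^(−0) + e^(−0.86300) + e^(−2.2700) = 1.0000 + 0.42189 + 0.10331 = 1.5252.
P₀ = e^(−E₀/kT) / Z = 1.0000/1.5252 = 0.656.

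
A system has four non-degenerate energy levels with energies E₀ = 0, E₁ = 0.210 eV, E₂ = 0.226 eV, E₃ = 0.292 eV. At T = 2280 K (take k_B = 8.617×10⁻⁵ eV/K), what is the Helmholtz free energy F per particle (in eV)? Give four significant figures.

-0.1247 eV

k_BT = 8.617×10⁻⁵ × 2280 K = 0.196468 eV.
Eᵢ/kT = 0, 1.06888, 1.15031, 1.48625.
Z = Σ e^(−Eᵢ/kT) = e^(−0) + e^(−1.06888) + e^(−1.15031) + e^(−1.48625) = 1.00000 + 0.343393 + 0.316539 + 0.226219 = 1.88615.
F = −kT ln Z = −0.196468 × ln(1.88615) = −0.196468 × 0.634538 = -0.1247 eV.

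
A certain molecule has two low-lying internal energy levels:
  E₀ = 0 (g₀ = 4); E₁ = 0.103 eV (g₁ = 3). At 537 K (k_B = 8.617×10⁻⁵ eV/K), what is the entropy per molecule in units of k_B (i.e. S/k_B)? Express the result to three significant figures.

1.63

k_BT = 8.617×10⁻⁵ × 537 K = 0.046273 eV.
Eᵢ/kT = 0, 2.2259.
Z = Σ gᵢe^(−Eᵢ/kT) = 4·e^(−0) + 3·e^(−2.2259) = 4.0000 + 0.32391 = 4.3239.
⟨E⟩ = Σ EᵢPᵢ = 0.0077159 eV.
S/k_B = ln Z + ⟨E⟩/kT = ln(4.3239) + 0.0077159/0.046273 = 1.4642 + 0.16675 = 1.63.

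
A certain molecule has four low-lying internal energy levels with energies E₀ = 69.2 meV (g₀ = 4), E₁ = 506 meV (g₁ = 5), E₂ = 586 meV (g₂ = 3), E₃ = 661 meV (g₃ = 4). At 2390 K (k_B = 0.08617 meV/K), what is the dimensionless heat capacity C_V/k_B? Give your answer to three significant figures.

k_BT = 0.08617 × 2390 K = 205.95 meV.
Eᵢ/kT = 0.33600, 2.4569, 2.8454, 3.2095.
Z = Σ gᵢe^(−Eᵢ/kT) = 4·e^(−0.33600) + 5·e^(−2.4569) + 3·e^(−2.8454) + 4·e^(−3.2095) = 2.8585 + 0.42850 + 0.17433 + 0.16151 = 3.6228.
⟨E⟩ = 172.12 meV, ⟨E²⟩ = 70065 meV².
C_V/k_B = (⟨E²⟩ − ⟨E⟩²)/(kT)² = (70065 − 29625)/42415 = 0.953.

0.953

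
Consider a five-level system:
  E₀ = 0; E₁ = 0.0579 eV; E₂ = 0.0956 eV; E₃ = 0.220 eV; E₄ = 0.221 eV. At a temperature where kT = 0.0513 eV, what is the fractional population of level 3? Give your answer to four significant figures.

0.009115

Eᵢ/kT = 0, 1.12865, 1.86355, 4.28850, 4.30799.
Z = Σ e^(−Eᵢ/kT) = e^(−0) + e^(−1.12865) + e^(−1.86355) + e^(−4.28850) + e^(−4.30799) = 1.00000 + 0.323470 + 0.155121 + 0.0137255 + 0.0134606 = 1.50578.
P₃ = e^(−E₃/kT) / Z = 0.0137255/1.50578 = 0.009115.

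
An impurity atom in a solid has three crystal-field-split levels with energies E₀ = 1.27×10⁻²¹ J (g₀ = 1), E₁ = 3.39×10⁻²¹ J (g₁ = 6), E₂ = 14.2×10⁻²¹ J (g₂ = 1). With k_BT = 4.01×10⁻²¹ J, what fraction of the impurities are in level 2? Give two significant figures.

0.0087

Eᵢ/kT = 0.3167, 0.8454, 3.541.
Z = Σ gᵢe^(−Eᵢ/kT) = 1·e^(−0.3167) + 6·e^(−0.8454) + 1·e^(−3.541) = 0.7285 + 2.576 + 0.02898 = 3.333.
P₂ = g₂ e^(−E₂/kT) / Z = 0.02898/3.333 = 0.0087.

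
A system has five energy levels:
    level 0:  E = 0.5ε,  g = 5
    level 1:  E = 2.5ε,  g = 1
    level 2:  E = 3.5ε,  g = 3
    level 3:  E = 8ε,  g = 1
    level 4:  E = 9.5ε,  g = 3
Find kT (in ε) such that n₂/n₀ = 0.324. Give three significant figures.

4.87 ε

n₂/n₀ = (g₂/g₀) exp[−(E₂−E₀)/kT] = 0.324.
⇒ (E₂−E₀)/kT = ln((3/5)/0.324) = ln(1.8519) = 0.61621.
kT = 3.0ε / 0.61621 = 4.87 ε.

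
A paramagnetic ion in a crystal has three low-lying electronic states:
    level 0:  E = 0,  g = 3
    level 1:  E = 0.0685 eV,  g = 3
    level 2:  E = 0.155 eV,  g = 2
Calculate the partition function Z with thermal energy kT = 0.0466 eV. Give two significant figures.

Z = 3.8

Eᵢ/kT = 0, 1.470, 3.326.
Z = Σ gᵢe^(−Eᵢ/kT) = 3·e^(−0) + 3·e^(−1.470) + 2·e^(−3.326) = 3.000 + 0.6898 + 0.07187 = 3.762.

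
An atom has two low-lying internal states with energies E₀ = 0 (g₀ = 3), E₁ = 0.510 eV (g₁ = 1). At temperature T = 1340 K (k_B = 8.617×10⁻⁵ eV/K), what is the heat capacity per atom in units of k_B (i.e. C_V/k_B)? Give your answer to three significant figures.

k_BT = 8.617×10⁻⁵ × 1340 K = 0.11547 eV.
Eᵢ/kT = 0, 4.4167.
Z = Σ gᵢe^(−Eᵢ/kT) = 3·e^(−0) + 1·e^(−4.4167) = 3.0000 + 0.012074 = 3.0121.
⟨E⟩ = 0.0020443 eV, ⟨E²⟩ = 0.0010426 eV².
C_V/k_B = (⟨E²⟩ − ⟨E⟩²)/(kT)² = (0.0010426 − 0.0000041792)/0.013333 = 0.0779.

0.0779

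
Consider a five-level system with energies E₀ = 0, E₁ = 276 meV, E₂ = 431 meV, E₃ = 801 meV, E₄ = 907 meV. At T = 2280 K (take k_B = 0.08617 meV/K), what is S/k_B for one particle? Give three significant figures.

k_BT = 0.08617 × 2280 K = 196.47 meV.
Eᵢ/kT = 0, 1.4048, 2.1937, 4.0770, 4.6165.
Z = Σ e^(−Eᵢ/kT) = e^(−0) + e^(−1.4048) + e^(−2.1937) + e^(−4.0770) + e^(−4.6165) = 1.0000 + 0.24542 + 0.11150 + 0.016958 + 0.0098873 = 1.3838.
⟨E⟩ = Σ EᵢPᵢ = 99.974 meV.
S/k_B = ln Z + ⟨E⟩/kT = ln(1.3838) + 99.974/196.47 = 0.32483 + 0.50885 = 0.834.

0.834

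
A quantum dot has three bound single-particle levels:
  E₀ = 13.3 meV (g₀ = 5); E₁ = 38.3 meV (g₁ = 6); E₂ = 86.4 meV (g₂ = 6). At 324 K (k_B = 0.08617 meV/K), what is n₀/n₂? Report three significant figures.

11.4

k_BT = 0.08617 × 324 K = 27.919 meV.
n₀/n₂ = (g₀/g₂) exp[−(E₀−E₂)/kT] = (5/6) × exp(−(-73.1 meV)/(27.919 meV)) = (5/6) × exp(2.6183) = 11.4.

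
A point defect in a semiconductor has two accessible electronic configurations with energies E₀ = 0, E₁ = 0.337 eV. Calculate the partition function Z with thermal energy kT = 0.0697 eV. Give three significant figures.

Eᵢ/kT = 0, 4.8350.
Z = Σ e^(−Eᵢ/kT) = e^(−0) + e^(−4.8350) = 1.0000 + 0.0079467 = 1.0079.

Z = 1.01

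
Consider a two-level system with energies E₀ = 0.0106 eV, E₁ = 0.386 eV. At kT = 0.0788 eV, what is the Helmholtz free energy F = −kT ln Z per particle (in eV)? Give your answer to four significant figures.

0.009931 eV

Eᵢ/kT = 0.134518, 4.89848.
Z = Σ e^(−Eᵢ/kT) = e^(−0.134518) + e^(−4.89848) = 0.874137 + 0.00745791 = 0.881595.
F = −kT ln Z = −0.0788 × ln(0.881595) = −0.0788 × -0.126023 = 0.009931 eV.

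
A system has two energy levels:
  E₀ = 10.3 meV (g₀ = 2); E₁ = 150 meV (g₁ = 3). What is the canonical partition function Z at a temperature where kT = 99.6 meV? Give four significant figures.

Eᵢ/kT = 0.103414, 1.50602.
Z = Σ gᵢe^(−Eᵢ/kT) = 2·e^(−0.103414) + 3·e^(−1.50602) = 1.80351 + 0.665373 = 2.46888.

Z = 2.469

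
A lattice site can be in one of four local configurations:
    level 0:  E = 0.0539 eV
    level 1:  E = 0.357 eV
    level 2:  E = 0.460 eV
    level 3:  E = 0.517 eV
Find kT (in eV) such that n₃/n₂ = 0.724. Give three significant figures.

n₃/n₂ = exp[−(E₃−E₂)/kT] = 0.724.
⇒ (E₃−E₂)/kT = ln(1/0.724) = ln(1.3812) = 0.32295.
kT = 0.057 eV / 0.32295 = 0.176 eV.

0.176 eV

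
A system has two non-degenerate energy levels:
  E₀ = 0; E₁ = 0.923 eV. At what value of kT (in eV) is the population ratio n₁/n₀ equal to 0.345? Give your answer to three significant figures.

n₁/n₀ = exp[−(E₁−E₀)/kT] = 0.345.
⇒ (E₁−E₀)/kT = ln(1/0.345) = ln(2.8986) = 1.0642.
kT = 0.923 eV / 1.0642 = 0.867 eV.

0.867 eV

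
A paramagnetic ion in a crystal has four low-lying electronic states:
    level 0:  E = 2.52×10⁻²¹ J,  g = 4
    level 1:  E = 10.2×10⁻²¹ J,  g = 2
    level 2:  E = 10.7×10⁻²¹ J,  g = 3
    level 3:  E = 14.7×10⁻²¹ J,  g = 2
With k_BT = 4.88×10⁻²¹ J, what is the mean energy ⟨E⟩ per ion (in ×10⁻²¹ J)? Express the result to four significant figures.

Eᵢ/kT = 0.516393, 2.09016, 2.19262, 3.01230.
Z = Σ gᵢe^(−Eᵢ/kT) = 4·e^(−0.516393) + 2·e^(−2.09016) + 3·e^(−2.19262) + 2·e^(−3.01230) = 2.38668 + 0.247335 + 0.334872 + 0.0983569 = 3.06724.
⟨E⟩ = Σ Eᵢ gᵢe^(−Eᵢ/kT) / Z = (2.52·2.38668 + 10.2·0.247335 + 10.7·0.334872 + 14.7·0.0983569) / 3.06724 = 4.423 ×10⁻²¹ J.

4.423 ×10⁻²¹ J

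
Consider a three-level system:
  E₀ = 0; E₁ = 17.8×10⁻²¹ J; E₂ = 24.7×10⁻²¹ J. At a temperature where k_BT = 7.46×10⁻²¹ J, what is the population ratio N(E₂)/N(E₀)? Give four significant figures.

n₂/n₀ = exp[−(E₂−E₀)/kT] = exp(−(24.7 ×10⁻²¹ J)/(7.46 ×10⁻²¹ J)) = exp(-3.31099) = 0.03648.

0.03648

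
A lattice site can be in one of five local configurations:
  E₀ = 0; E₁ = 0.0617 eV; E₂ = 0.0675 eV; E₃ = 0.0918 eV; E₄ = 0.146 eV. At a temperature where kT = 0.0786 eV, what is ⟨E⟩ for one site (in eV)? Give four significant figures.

0.04605 eV

Eᵢ/kT = 0, 0.784987, 0.858779, 1.16794, 1.85751.
Z = Σ e^(−Eᵢ/kT) = e^(−0) + e^(−0.784987) + e^(−0.858779) + e^(−1.16794) + e^(−1.85751) = 1.00000 + 0.456126 + 0.423679 + 0.311007 + 0.156061 = 2.34687.
⟨E⟩ = Σ Eᵢ e^(−Eᵢ/kT) / Z = (0·1.00000 + 0.0617·0.456126 + 0.0675·0.423679 + 0.0918·0.311007 + 0.146·0.156061) / 2.34687 = 0.04605 eV.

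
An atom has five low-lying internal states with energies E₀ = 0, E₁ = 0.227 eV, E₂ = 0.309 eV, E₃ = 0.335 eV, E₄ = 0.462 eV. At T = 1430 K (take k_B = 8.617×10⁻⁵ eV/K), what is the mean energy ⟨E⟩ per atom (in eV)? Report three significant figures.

k_BT = 8.617×10⁻⁵ × 1430 K = 0.12322 eV.
Eᵢ/kT = 0, 1.8422, 2.5077, 2.7187, 3.7494.
Z = Σ e^(−Eᵢ/kT) = e^(−0) + e^(−1.8422) + e^(−2.5077) + e^(−2.7187) + e^(−3.7494) = 1.0000 + 0.15847 + 0.081455 + 0.065960 + 0.023532 = 1.3294.
⟨E⟩ = Σ Eᵢ e^(−Eᵢ/kT) / Z = (0·1.0000 + 0.227·0.15847 + 0.309·0.081455 + 0.335·0.065960 + 0.462·0.023532) / 1.3294 = 0.0708 eV.

0.0708 eV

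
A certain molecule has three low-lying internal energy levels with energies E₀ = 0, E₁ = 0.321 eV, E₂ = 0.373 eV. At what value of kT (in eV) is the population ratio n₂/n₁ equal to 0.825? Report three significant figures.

n₂/n₁ = exp[−(E₂−E₁)/kT] = 0.825.
⇒ (E₂−E₁)/kT = ln(1/0.825) = ln(1.2121) = 0.19235.
kT = 0.052 eV / 0.19235 = 0.270 eV.

0.270 eV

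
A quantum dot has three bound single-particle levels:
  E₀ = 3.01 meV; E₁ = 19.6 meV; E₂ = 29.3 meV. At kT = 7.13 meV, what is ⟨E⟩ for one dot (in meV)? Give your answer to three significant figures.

Eᵢ/kT = 0.42216, 2.7489, 4.1094.
Z = Σ e^(−Eᵢ/kT) = e^(−0.42216) + e^(−2.7489) + e^(−4.1094) = 0.65563 + 0.063998 + 0.016418 = 0.73605.
⟨E⟩ = Σ Eᵢ e^(−Eᵢ/kT) / Z = (3.01·0.65563 + 19.6·0.063998 + 29.3·0.016418) / 0.73605 = 5.04 meV.

5.04 meV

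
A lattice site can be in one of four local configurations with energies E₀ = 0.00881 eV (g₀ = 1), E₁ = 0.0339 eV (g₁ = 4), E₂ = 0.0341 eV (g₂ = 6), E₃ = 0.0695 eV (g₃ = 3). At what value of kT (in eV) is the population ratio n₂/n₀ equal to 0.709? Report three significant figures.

n₂/n₀ = (g₂/g₀) exp[−(E₂−E₀)/kT] = 0.709.
⇒ (E₂−E₀)/kT = ln((6/1)/0.709) = ln(8.4626) = 2.1357.
kT = 0.02529 eV / 2.1357 = 0.0118 eV.

0.0118 eV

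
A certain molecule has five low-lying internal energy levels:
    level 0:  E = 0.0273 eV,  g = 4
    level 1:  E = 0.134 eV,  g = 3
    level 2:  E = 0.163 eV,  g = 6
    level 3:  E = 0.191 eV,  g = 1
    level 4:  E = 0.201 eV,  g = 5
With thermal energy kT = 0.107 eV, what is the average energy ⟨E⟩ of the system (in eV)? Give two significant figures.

Eᵢ/kT = 0.2551, 1.252, 1.523, 1.785, 1.879.
Z = Σ gᵢe^(−Eᵢ/kT) = 4·e^(−0.2551) + 3·e^(−1.252) + 6·e^(−1.523) + 1·e^(−1.785) + 5·e^(−1.879) = 3.099 + 0.8578 + 1.308 + 0.1678 + 0.7637 = 6.196.
⟨E⟩ = Σ Eᵢ gᵢe^(−Eᵢ/kT) / Z = (0.0273·3.099 + 0.134·0.8578 + 0.163·1.308 + 0.191·0.1678 + 0.201·0.7637) / 6.196 = 0.097 eV.

0.097 eV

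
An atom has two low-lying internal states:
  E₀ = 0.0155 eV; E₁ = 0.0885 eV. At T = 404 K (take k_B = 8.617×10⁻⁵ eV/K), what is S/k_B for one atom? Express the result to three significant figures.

k_BT = 8.617×10⁻⁵ × 404 K = 0.034813 eV.
Eᵢ/kT = 0.44524, 2.5422.
Z = Σ e^(−Eᵢ/kT) = e^(−0.44524) + e^(−2.5422) = 0.64067 + 0.078693 = 0.71936.
⟨E⟩ = Σ EᵢPᵢ = 0.023486 eV.
S/k_B = ln Z + ⟨E⟩/kT = ln(0.71936) + 0.023486/0.034813 = -0.32939 + 0.67463 = 0.345.

0.345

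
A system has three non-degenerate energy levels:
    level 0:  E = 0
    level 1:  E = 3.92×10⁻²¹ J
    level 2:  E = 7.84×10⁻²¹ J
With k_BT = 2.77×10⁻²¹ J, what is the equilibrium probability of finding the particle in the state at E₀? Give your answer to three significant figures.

0.768

Eᵢ/kT = 0, 1.4152, 2.8303.
Z = Σ e^(−Eᵢ/kT) = e^(−0) + e^(−1.4152) + e^(−2.8303) = 1.0000 + 0.24288 + 0.058995 = 1.3019.
P₀ = e^(−E₀/kT) / Z = 1.0000/1.3019 = 0.768.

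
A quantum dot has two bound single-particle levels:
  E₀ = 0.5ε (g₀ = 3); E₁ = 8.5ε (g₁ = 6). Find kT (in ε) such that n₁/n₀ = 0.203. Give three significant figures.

n₁/n₀ = (g₁/g₀) exp[−(E₁−E₀)/kT] = 0.203.
⇒ (E₁−E₀)/kT = ln((6/3)/0.203) = ln(9.8522) = 2.2877.
kT = 8.0ε / 2.2877 = 3.50 ε.

3.50 ε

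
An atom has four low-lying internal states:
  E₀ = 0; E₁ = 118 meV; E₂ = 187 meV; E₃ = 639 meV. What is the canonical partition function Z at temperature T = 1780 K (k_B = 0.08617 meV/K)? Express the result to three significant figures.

k_BT = 0.08617 × 1780 K = 153.38 meV.
Eᵢ/kT = 0, 0.76933, 1.2192, 4.1661.
Z = Σ e^(−Eᵢ/kT) = e^(−0) + e^(−0.76933) + e^(−1.2192) + e^(−4.1661) = 1.0000 + 0.46332 + 0.29547 + 0.015513 = 1.7743.

Z = 1.77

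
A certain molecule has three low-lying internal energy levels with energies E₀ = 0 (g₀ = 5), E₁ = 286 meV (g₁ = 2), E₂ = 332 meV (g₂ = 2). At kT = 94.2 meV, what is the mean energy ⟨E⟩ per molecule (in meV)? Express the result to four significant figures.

Eᵢ/kT = 0, 3.03609, 3.52442.
Z = Σ gᵢe^(−Eᵢ/kT) = 5·e^(−0) + 2·e^(−3.03609) + 2·e^(−3.52442) = 5.00000 + 0.0960446 + 0.0589378 = 5.15498.
⟨E⟩ = Σ Eᵢ gᵢe^(−Eᵢ/kT) / Z = (0·5.00000 + 286·0.0960446 + 332·0.0589378) / 5.15498 = 9.124 meV.

9.124 meV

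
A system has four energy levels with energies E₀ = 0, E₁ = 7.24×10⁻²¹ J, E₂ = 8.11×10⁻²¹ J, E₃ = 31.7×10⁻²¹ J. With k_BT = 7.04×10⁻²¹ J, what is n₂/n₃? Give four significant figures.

n₂/n₃ = exp[−(E₂−E₃)/kT] = exp(−(-23.59 ×10⁻²¹ J)/(7.04 ×10⁻²¹ J)) = exp(3.35085) = 28.53.

28.53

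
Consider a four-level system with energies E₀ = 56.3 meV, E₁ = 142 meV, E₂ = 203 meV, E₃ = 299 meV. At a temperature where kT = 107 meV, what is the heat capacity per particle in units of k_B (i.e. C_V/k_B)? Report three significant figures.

0.446

Eᵢ/kT = 0.52617, 1.3271, 1.8972, 2.7944.
Z = Σ e^(−Eᵢ/kT) = e^(−0.52617) + e^(−1.3271) + e^(−1.8972) + e^(−2.7944) = 0.59086 + 0.26525 + 0.14999 + 0.061152 = 1.0673.
⟨E⟩ = 112.12 meV, ⟨E²⟩ = 17680 meV².
C_V/k_B = (⟨E²⟩ − ⟨E⟩²)/(kT)² = (17680 − 12571)/11449 = 0.446.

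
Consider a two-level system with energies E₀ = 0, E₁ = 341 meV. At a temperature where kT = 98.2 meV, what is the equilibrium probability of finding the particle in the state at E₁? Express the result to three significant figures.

Eᵢ/kT = 0, 3.4725.
Z = Σ e^(−Eᵢ/kT) = e^(−0) + e^(−3.4725) = 1.0000 + 0.031039 = 1.0310.
P₁ = e^(−E₁/kT) / Z = 0.031039/1.0310 = 0.0301.

0.0301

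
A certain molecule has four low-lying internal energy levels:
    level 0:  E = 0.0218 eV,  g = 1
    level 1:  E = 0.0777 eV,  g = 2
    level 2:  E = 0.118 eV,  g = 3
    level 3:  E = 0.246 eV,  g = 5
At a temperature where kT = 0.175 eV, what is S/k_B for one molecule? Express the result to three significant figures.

Eᵢ/kT = 0.12457, 0.44400, 0.67429, 1.4057.
Z = Σ gᵢe^(−Eᵢ/kT) = 1·e^(−0.12457) + 2·e^(−0.44400) + 3·e^(−0.67429) + 5·e^(−1.4057) = 0.88288 + 1.2829 + 1.5286 + 1.2260 = 4.9204.
⟨E⟩ = Σ EᵢPᵢ = 0.12212 eV.
S/k_B = ln Z + ⟨E⟩/kT = ln(4.9204) + 0.12212/0.175 = 1.5934 + 0.69783 = 2.29.

2.29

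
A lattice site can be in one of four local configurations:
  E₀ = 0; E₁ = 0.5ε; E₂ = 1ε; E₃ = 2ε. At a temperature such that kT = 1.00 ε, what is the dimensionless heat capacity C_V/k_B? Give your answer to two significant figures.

0.30

Eᵢ/kT = 0, 0.5000, 1.000, 2.000.
Z = Σ e^(−Eᵢ/kT) = e^(−0) + e^(−0.5000) + e^(−1.000) + e^(−2.000) = 1.000 + 0.6065 + 0.3679 + 0.1353 = 2.110.
⟨E⟩ = 0.4463 ε, ⟨E²⟩ = 0.5027 ε².
C_V/k_B = (⟨E²⟩ − ⟨E⟩²)/(kT)² = (0.5027 − 0.1992)/1.000 = 0.30.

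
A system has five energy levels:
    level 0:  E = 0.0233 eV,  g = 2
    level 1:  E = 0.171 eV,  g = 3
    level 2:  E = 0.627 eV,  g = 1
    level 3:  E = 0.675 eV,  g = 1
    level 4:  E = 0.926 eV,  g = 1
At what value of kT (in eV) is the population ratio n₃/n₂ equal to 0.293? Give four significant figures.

0.03910 eV

n₃/n₂ = (g₃/g₂) exp[−(E₃−E₂)/kT] = 0.293.
⇒ (E₃−E₂)/kT = ln((1/1)/0.293) = ln(3.41297) = 1.22758.
kT = 0.048 eV / 1.22758 = 0.03910 eV.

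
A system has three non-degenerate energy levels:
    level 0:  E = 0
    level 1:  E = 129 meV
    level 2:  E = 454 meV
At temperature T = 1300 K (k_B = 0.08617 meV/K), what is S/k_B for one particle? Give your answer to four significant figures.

k_BT = 0.08617 × 1300 K = 112.021 meV.
Eᵢ/kT = 0, 1.15157, 4.05281.
Z = Σ e^(−Eᵢ/kT) = e^(−0) + e^(−1.15157) + e^(−4.05281) = 1.00000 + 0.316140 + 0.0173735 = 1.33351.
⟨E⟩ = Σ EᵢPᵢ = 36.4974 meV.
S/k_B = ln Z + ⟨E⟩/kT = ln(1.33351) + 36.4974/112.021 = 0.287815 + 0.325809 = 0.6136.

0.6136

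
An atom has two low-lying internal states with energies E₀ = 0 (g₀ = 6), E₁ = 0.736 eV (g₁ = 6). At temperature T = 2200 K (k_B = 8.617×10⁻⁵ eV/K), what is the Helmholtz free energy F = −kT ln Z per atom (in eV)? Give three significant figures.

-0.344 eV

k_BT = 8.617×10⁻⁵ × 2200 K = 0.18957 eV.
Eᵢ/kT = 0, 3.8825.
Z = Σ gᵢe^(−Eᵢ/kT) = 6·e^(−0) + 6·e^(−3.8825) = 6.0000 + 0.12360 = 6.1236.
F = −kT ln Z = −0.18957 × ln(6.1236) = −0.18957 × 1.8122 = -0.344 eV.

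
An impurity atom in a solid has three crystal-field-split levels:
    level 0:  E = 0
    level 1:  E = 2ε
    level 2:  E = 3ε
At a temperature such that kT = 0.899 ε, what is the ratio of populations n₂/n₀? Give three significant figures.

0.0355

n₂/n₀ = exp[−(E₂−E₀)/kT] = exp(−(3ε)/(0.899ε)) = exp(-3.3370) = 0.0355.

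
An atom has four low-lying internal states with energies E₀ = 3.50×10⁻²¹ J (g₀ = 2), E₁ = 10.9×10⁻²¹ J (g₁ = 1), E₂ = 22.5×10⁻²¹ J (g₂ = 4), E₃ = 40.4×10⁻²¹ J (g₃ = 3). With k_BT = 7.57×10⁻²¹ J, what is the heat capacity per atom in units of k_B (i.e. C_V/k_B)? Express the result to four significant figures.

0.8575

Eᵢ/kT = 0.462351, 1.43989, 2.97226, 5.33686.
Z = Σ gᵢe^(−Eᵢ/kT) = 2·e^(−0.462351) + 1·e^(−1.43989) + 4·e^(−2.97226) + 3·e^(−5.33686) = 1.25960 + 0.236954 + 0.204750 + 0.0144329 = 1.71574.
⟨E⟩ = 7.09977, ⟨E²⟩ = 99.5454.
C_V/k_B = (⟨E²⟩ − ⟨E⟩²)/(kT)² = (99.5454 − 50.4067)/57.3049 = 0.8575.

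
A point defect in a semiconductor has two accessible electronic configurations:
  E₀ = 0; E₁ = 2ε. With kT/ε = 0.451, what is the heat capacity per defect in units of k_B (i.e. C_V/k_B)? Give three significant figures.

0.228

Eᵢ/kT = 0, 4.4346.
Z = Σ e^(−Eᵢ/kT) = e^(−0) + e^(−4.4346) = 1.0000 + 0.011860 = 1.0119.
⟨E⟩ = 0.023441 ε, ⟨E²⟩ = 0.046882 ε².
C_V/k_B = (⟨E²⟩ − ⟨E⟩²)/(kT)² = (0.046882 − 0.00054948)/0.20340 = 0.228.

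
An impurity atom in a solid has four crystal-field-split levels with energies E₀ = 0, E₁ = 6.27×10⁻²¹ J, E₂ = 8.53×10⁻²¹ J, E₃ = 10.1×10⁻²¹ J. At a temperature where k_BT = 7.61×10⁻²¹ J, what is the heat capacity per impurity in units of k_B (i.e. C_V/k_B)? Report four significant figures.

Eᵢ/kT = 0, 0.823916, 1.12089, 1.32720.
Z = Σ e^(−Eᵢ/kT) = e^(−0) + e^(−0.823916) + e^(−1.12089) + e^(−1.32720) = 1.00000 + 0.438710 + 0.325990 + 0.265219 = 2.02992.
⟨E⟩ = 4.04455, ⟨E²⟩ = 33.5093.
C_V/k_B = (⟨E²⟩ − ⟨E⟩²)/(kT)² = (33.5093 − 16.3584)/57.9121 = 0.2962.

0.2962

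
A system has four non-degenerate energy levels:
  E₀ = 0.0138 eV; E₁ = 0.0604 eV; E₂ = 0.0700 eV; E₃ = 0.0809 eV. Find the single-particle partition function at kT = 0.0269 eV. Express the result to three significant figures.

Z = 0.828

Eᵢ/kT = 0.51301, 2.2454, 2.6022, 3.0074.
Z = Σ e^(−Eᵢ/kT) = e^(−0.51301) + e^(−2.2454) + e^(−2.6022) + e^(−3.0074) = 0.59869 + 0.10589 + 0.074110 + 0.049420 = 0.82811.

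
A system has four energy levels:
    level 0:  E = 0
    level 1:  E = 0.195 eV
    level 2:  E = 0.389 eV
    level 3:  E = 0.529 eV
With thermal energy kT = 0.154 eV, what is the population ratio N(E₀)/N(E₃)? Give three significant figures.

31.0

n₀/n₃ = exp[−(E₀−E₃)/kT] = exp(−(-0.529 eV)/(0.154 eV)) = exp(3.4351) = 31.0.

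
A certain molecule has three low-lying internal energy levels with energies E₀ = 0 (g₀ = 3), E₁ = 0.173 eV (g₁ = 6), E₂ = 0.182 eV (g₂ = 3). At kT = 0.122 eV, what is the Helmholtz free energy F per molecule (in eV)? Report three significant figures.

-0.199 eV

Eᵢ/kT = 0, 1.4180, 1.4918.
Z = Σ gᵢe^(−Eᵢ/kT) = 3·e^(−0) + 6·e^(−1.4180) + 3·e^(−1.4918) = 3.0000 + 1.4532 + 0.67490 = 5.1281.
F = −kT ln Z = −0.122 × ln(5.1281) = −0.122 × 1.6347 = -0.199 eV.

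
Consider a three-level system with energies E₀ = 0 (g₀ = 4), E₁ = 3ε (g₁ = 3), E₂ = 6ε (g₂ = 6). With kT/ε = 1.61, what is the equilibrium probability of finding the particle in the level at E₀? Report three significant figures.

0.868

Eᵢ/kT = 0, 1.8634, 3.7267.
Z = Σ gᵢe^(−Eᵢ/kT) = 4·e^(−0) + 3·e^(−1.8634) + 6·e^(−3.7267) = 4.0000 + 0.46543 + 0.14443 = 4.6099.
P₀ = g₀ e^(−E₀/kT) / Z = 4.0000/4.6099 = 0.868.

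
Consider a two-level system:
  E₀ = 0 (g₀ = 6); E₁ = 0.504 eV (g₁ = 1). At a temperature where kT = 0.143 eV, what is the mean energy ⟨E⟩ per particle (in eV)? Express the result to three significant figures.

Eᵢ/kT = 0, 3.5245.
Z = Σ gᵢe^(−Eᵢ/kT) = 6·e^(−0) + 1·e^(−3.5245) = 6.0000 + 0.029467 = 6.0295.
⟨E⟩ = Σ Eᵢ gᵢe^(−Eᵢ/kT) / Z = (0·6.0000 + 0.504·0.029467) / 6.0295 = 0.00246 eV.

0.00246 eV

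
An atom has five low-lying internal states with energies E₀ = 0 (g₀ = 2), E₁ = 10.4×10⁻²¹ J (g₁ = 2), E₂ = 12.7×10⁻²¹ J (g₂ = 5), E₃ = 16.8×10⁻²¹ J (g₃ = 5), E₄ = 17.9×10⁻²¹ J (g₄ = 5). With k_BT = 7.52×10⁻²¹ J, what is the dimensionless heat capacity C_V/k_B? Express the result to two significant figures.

Eᵢ/kT = 0, 1.383, 1.689, 2.234, 2.380.
Z = Σ gᵢe^(−Eᵢ/kT) = 2·e^(−0) + 2·e^(−1.383) + 5·e^(−1.689) + 5·e^(−2.234) + 5·e^(−2.380) = 2.000 + 0.5016 + 0.9235 + 0.5355 + 0.4628 = 4.423.
⟨E⟩ = 7.738, ⟨E²⟩ = 113.6.
C_V/k_B = (⟨E²⟩ − ⟨E⟩²)/(kT)² = (113.6 − 59.88)/56.55 = 0.95.

0.95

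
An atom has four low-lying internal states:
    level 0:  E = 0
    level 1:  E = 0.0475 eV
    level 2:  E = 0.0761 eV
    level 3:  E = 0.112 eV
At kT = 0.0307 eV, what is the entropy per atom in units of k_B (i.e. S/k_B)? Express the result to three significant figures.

0.758

Eᵢ/kT = 0, 1.5472, 2.4788, 3.6482.
Z = Σ e^(−Eᵢ/kT) = e^(−0) + e^(−1.5472) + e^(−2.4788) + e^(−3.6482) = 1.0000 + 0.21284 + 0.083844 + 0.026038 = 1.3227.
⟨E⟩ = Σ EᵢPᵢ = 0.014672 eV.
S/k_B = ln Z + ⟨E⟩/kT = ln(1.3227) + 0.014672/0.0307 = 0.27968 + 0.47792 = 0.758.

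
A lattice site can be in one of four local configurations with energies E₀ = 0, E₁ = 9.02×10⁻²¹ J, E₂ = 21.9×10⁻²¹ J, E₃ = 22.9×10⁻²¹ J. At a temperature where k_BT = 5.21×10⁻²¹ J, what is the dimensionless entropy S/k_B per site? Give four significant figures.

0.5376

Eᵢ/kT = 0, 1.73129, 4.20345, 4.39539.
Z = Σ e^(−Eᵢ/kT) = e^(−0) + e^(−1.73129) + e^(−4.20345) + e^(−4.39539) = 1.00000 + 0.177056 + 0.0149439 + 0.0123341 = 1.20433.
⟨E⟩ = Σ EᵢPᵢ = 1.83236 ×10⁻²¹ J.
S/k_B = ln Z + ⟨E⟩/kT = ln(1.20433) + 1.83236/5.21 = 0.185923 + 0.351701 = 0.5376.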